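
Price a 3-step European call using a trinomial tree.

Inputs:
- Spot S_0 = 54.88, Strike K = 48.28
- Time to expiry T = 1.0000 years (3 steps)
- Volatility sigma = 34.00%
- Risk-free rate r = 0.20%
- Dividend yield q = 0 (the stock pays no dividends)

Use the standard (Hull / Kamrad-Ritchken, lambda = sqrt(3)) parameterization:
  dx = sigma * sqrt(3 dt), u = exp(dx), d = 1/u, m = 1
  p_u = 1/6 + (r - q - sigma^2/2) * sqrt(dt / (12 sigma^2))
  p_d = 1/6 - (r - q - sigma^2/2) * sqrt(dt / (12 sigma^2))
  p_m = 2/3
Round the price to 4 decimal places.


dt = T/N = 0.333333; dx = sigma*sqrt(3*dt) = 0.340000
u = exp(dx) = 1.404948; d = 1/u = 0.711770
p_u = 0.139314, p_m = 0.666667, p_d = 0.194020
Discount per step: exp(-r*dt) = 0.999334
Stock lattice S(k, j) with j the centered position index:
  k=0: S(0,+0) = 54.8800
  k=1: S(1,-1) = 39.0620; S(1,+0) = 54.8800; S(1,+1) = 77.1035
  k=2: S(2,-2) = 27.8031; S(2,-1) = 39.0620; S(2,+0) = 54.8800; S(2,+1) = 77.1035; S(2,+2) = 108.3264
  k=3: S(3,-3) = 19.7895; S(3,-2) = 27.8031; S(3,-1) = 39.0620; S(3,+0) = 54.8800; S(3,+1) = 77.1035; S(3,+2) = 108.3264; S(3,+3) = 152.1929
Terminal payoffs V(N, j) = max(S_T - K, 0):
  V(3,-3) = 0.000000; V(3,-2) = 0.000000; V(3,-1) = 0.000000; V(3,+0) = 6.600000; V(3,+1) = 28.823524; V(3,+2) = 60.046410; V(3,+3) = 103.912929
Backward induction: V(k, j) = exp(-r*dt) * [p_u * V(k+1, j+1) + p_m * V(k+1, j) + p_d * V(k+1, j-1)]
  V(2,-2) = exp(-r*dt) * [p_u*0.000000 + p_m*0.000000 + p_d*0.000000] = 0.000000
  V(2,-1) = exp(-r*dt) * [p_u*6.600000 + p_m*0.000000 + p_d*0.000000] = 0.918858
  V(2,+0) = exp(-r*dt) * [p_u*28.823524 + p_m*6.600000 + p_d*0.000000] = 8.409904
  V(2,+1) = exp(-r*dt) * [p_u*60.046410 + p_m*28.823524 + p_d*6.600000] = 28.842266
  V(2,+2) = exp(-r*dt) * [p_u*103.912929 + p_m*60.046410 + p_d*28.823524] = 60.059713
  V(1,-1) = exp(-r*dt) * [p_u*8.409904 + p_m*0.918858 + p_d*0.000000] = 1.782998
  V(1,+0) = exp(-r*dt) * [p_u*28.842266 + p_m*8.409904 + p_d*0.918858] = 9.796470
  V(1,+1) = exp(-r*dt) * [p_u*60.059713 + p_m*28.842266 + p_d*8.409904] = 29.207528
  V(0,+0) = exp(-r*dt) * [p_u*29.207528 + p_m*9.796470 + p_d*1.782998] = 10.938631

Answer: Price = V(0,0) = 10.9386


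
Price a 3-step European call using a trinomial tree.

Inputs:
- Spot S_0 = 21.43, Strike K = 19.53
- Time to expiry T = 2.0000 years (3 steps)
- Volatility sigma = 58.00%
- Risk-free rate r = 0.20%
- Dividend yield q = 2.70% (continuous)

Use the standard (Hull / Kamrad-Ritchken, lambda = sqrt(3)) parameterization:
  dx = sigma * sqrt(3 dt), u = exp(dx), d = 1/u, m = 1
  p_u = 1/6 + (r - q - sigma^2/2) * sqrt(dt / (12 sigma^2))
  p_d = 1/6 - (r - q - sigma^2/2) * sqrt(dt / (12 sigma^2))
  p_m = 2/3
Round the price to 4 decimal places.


dt = T/N = 0.666667; dx = sigma*sqrt(3*dt) = 0.820244
u = exp(dx) = 2.271054; d = 1/u = 0.440324
p_u = 0.088153, p_m = 0.666667, p_d = 0.245180
Discount per step: exp(-r*dt) = 0.998668
Stock lattice S(k, j) with j the centered position index:
  k=0: S(0,+0) = 21.4300
  k=1: S(1,-1) = 9.4361; S(1,+0) = 21.4300; S(1,+1) = 48.6687
  k=2: S(2,-2) = 4.1550; S(2,-1) = 9.4361; S(2,+0) = 21.4300; S(2,+1) = 48.6687; S(2,+2) = 110.5292
  k=3: S(3,-3) = 1.8295; S(3,-2) = 4.1550; S(3,-1) = 9.4361; S(3,+0) = 21.4300; S(3,+1) = 48.6687; S(3,+2) = 110.5292; S(3,+3) = 251.0177
Terminal payoffs V(N, j) = max(S_T - K, 0):
  V(3,-3) = 0.000000; V(3,-2) = 0.000000; V(3,-1) = 0.000000; V(3,+0) = 1.900000; V(3,+1) = 29.138679; V(3,+2) = 90.999178; V(3,+3) = 231.487688
Backward induction: V(k, j) = exp(-r*dt) * [p_u * V(k+1, j+1) + p_m * V(k+1, j) + p_d * V(k+1, j-1)]
  V(2,-2) = exp(-r*dt) * [p_u*0.000000 + p_m*0.000000 + p_d*0.000000] = 0.000000
  V(2,-1) = exp(-r*dt) * [p_u*1.900000 + p_m*0.000000 + p_d*0.000000] = 0.167268
  V(2,+0) = exp(-r*dt) * [p_u*29.138679 + p_m*1.900000 + p_d*0.000000] = 3.830231
  V(2,+1) = exp(-r*dt) * [p_u*90.999178 + p_m*29.138679 + p_d*1.900000] = 27.876324
  V(2,+2) = exp(-r*dt) * [p_u*231.487688 + p_m*90.999178 + p_d*29.138679] = 88.099227
  V(1,-1) = exp(-r*dt) * [p_u*3.830231 + p_m*0.167268 + p_d*0.000000] = 0.448562
  V(1,+0) = exp(-r*dt) * [p_u*27.876324 + p_m*3.830231 + p_d*0.167268] = 5.045160
  V(1,+1) = exp(-r*dt) * [p_u*88.099227 + p_m*27.876324 + p_d*3.830231] = 27.253199
  V(0,+0) = exp(-r*dt) * [p_u*27.253199 + p_m*5.045160 + p_d*0.448562] = 5.868052

Answer: Price = V(0,0) = 5.8681


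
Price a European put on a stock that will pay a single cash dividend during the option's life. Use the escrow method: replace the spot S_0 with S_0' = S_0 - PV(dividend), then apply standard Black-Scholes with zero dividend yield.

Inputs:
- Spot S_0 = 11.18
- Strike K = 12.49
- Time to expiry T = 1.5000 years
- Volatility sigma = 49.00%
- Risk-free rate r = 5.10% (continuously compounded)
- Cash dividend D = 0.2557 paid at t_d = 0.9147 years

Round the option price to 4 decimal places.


PV(D) = D * exp(-r * t_d) = 0.2557 * 0.95442167 = 0.24404562
S_0' = S_0 - PV(D) = 11.1800 - 0.24404562 = 10.93595438
d1 = (ln(S_0'/K) + (r + sigma^2/2)*T) / (sigma*sqrt(T)) = 0.20612807
d2 = d1 - sigma*sqrt(T) = -0.39399692
exp(-rT) = 0.92635291
N(-d1) = 0.41834544; N(-d2) = 0.65320834
P = K * exp(-rT) * N(-d2) - S_0' * N(-d1) = 12.4900 * 0.92635291 * 0.65320834 - 10.93595438 * 0.41834544 = 2.9827

Answer: Price = 2.9827


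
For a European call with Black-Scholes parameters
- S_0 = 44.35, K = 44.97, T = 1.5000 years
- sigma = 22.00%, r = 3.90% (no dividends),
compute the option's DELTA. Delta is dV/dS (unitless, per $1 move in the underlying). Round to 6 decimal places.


Answer: Delta = 0.618030

Derivation:
d1 = 0.3003115545; d2 = 0.0308676828
phi(d1) = 0.3813521517; exp(-qT) = 1.0000000000; exp(-rT) = 0.9431782404
N(d1) = 0.6180302397
Delta = exp(-qT) * N(d1) = 1.0000000000 * 0.6180302397 = 0.618030


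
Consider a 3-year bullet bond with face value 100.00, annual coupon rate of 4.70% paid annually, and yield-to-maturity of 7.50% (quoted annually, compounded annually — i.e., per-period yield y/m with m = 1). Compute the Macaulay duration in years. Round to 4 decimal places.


Answer: Macaulay duration = 2.8618 years

Derivation:
Coupon per period c = face * coupon_rate / m = 4.700000
Periods per year m = 1; per-period yield y/m = 0.075000
Number of cashflows N = 3
Cashflows (t years, CF_t, discount factor 1/(1+y/m)^(m*t), PV):
  t = 1.0000: CF_t = 4.700000, DF = 0.930233, PV = 4.372093
  t = 2.0000: CF_t = 4.700000, DF = 0.865333, PV = 4.067063
  t = 3.0000: CF_t = 104.700000, DF = 0.804961, PV = 84.279372
Price P = sum_t PV_t = 92.718528
Macaulay numerator sum_t t * PV_t:
  t * PV_t at t = 1.0000: 4.372093
  t * PV_t at t = 2.0000: 8.134127
  t * PV_t at t = 3.0000: 252.838115
Macaulay duration D = (sum_t t * PV_t) / P = 265.344334 / 92.718528 = 2.861826


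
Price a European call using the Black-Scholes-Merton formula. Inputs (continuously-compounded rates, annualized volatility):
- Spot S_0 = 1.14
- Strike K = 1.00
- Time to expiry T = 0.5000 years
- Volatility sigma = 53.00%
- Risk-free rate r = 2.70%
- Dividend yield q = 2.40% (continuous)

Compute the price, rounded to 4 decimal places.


d1 = (ln(S/K) + (r - q + 0.5*sigma^2) * T) / (sigma * sqrt(T)) = 0.54101210
d2 = d1 - sigma * sqrt(T) = 0.16624551
exp(-rT) = 0.98659072; exp(-qT) = 0.98807171
C = S_0 * exp(-qT) * N(d1) - K * exp(-rT) * N(d2)
N(d1) = 0.70575038; N(d2) = 0.56601813
C = 1.1400 * 0.98807171 * 0.70575038 - 1.0000 * 0.98659072 * 0.56601813 = 0.2365

Answer: Price = 0.2365


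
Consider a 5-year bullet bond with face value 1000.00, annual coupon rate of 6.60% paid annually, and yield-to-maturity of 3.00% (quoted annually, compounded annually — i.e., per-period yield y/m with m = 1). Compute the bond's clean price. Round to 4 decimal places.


Coupon per period c = face * coupon_rate / m = 66.000000
Periods per year m = 1; per-period yield y/m = 0.030000
Number of cashflows N = 5
Cashflows (t years, CF_t, discount factor 1/(1+y/m)^(m*t), PV):
  t = 1.0000: CF_t = 66.000000, DF = 0.970874, PV = 64.077670
  t = 2.0000: CF_t = 66.000000, DF = 0.942596, PV = 62.211330
  t = 3.0000: CF_t = 66.000000, DF = 0.915142, PV = 60.399350
  t = 4.0000: CF_t = 66.000000, DF = 0.888487, PV = 58.640145
  t = 5.0000: CF_t = 1066.000000, DF = 0.862609, PV = 919.540964
Price P = sum_t PV_t = 1164.869459

Answer: Price = 1164.8695


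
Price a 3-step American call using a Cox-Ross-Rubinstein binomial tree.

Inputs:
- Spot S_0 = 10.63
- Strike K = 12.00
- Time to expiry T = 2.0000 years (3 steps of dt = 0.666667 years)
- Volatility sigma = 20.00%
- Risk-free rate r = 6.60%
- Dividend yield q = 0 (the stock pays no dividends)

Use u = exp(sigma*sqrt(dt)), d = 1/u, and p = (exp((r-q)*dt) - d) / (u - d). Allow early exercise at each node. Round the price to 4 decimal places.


dt = T/N = 0.666667
u = exp(sigma*sqrt(dt)) = 1.177389; d = 1/u = 0.849337
p = (exp((r-q)*dt) - d) / (u - d) = 0.596385
Discount per step: exp(-r*dt) = 0.956954
Stock lattice S(k, i) with i counting down-moves:
  k=0: S(0,0) = 10.6300
  k=1: S(1,0) = 12.5156; S(1,1) = 9.0285
  k=2: S(2,0) = 14.7358; S(2,1) = 10.6300; S(2,2) = 7.6682
  k=3: S(3,0) = 17.3498; S(3,1) = 12.5156; S(3,2) = 9.0285; S(3,3) = 6.5129
Terminal payoffs V(N, i) = max(S_T - K, 0):
  V(3,0) = 5.349751; V(3,1) = 0.515646; V(3,2) = 0.000000; V(3,3) = 0.000000
Backward induction: V(k, i) = exp(-r*dt) * [p * V(k+1, i) + (1-p) * V(k+1, i+1)]; then take max(V_cont, immediate exercise) for American.
  V(2,0) = exp(-r*dt) * [p*5.349751 + (1-p)*0.515646] = 3.252337; exercise = 2.735784; V(2,0) = max -> 3.252337
  V(2,1) = exp(-r*dt) * [p*0.515646 + (1-p)*0.000000] = 0.294286; exercise = 0.000000; V(2,1) = max -> 0.294286
  V(2,2) = exp(-r*dt) * [p*0.000000 + (1-p)*0.000000] = 0.000000; exercise = 0.000000; V(2,2) = max -> 0.000000
  V(1,0) = exp(-r*dt) * [p*3.252337 + (1-p)*0.294286] = 1.969816; exercise = 0.515646; V(1,0) = max -> 1.969816
  V(1,1) = exp(-r*dt) * [p*0.294286 + (1-p)*0.000000] = 0.167953; exercise = 0.000000; V(1,1) = max -> 0.167953
  V(0,0) = exp(-r*dt) * [p*1.969816 + (1-p)*0.167953] = 1.189070; exercise = 0.000000; V(0,0) = max -> 1.189070

Answer: Price = V(0,0) = 1.1891


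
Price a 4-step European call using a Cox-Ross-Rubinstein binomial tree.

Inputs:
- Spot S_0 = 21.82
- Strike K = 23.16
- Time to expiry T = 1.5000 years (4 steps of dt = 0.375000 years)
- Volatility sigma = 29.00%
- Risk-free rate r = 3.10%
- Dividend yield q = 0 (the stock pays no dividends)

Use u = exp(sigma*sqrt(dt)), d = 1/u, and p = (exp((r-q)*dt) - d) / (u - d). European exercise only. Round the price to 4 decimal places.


dt = T/N = 0.375000
u = exp(sigma*sqrt(dt)) = 1.194333; d = 1/u = 0.837287
p = (exp((r-q)*dt) - d) / (u - d) = 0.488468
Discount per step: exp(-r*dt) = 0.988442
Stock lattice S(k, i) with i counting down-moves:
  k=0: S(0,0) = 21.8200
  k=1: S(1,0) = 26.0603; S(1,1) = 18.2696
  k=2: S(2,0) = 31.1247; S(2,1) = 21.8200; S(2,2) = 15.2969
  k=3: S(3,0) = 37.1733; S(3,1) = 26.0603; S(3,2) = 18.2696; S(3,3) = 12.8079
  k=4: S(4,0) = 44.3973; S(4,1) = 31.1247; S(4,2) = 21.8200; S(4,3) = 15.2969; S(4,4) = 10.7239
Terminal payoffs V(N, i) = max(S_T - K, 0):
  V(4,0) = 21.237315; V(4,1) = 7.964740; V(4,2) = 0.000000; V(4,3) = 0.000000; V(4,4) = 0.000000
Backward induction: V(k, i) = exp(-r*dt) * [p * V(k+1, i) + (1-p) * V(k+1, i+1)].
  V(3,0) = exp(-r*dt) * [p*21.237315 + (1-p)*7.964740] = 14.280985
  V(3,1) = exp(-r*dt) * [p*7.964740 + (1-p)*0.000000] = 3.845556
  V(3,2) = exp(-r*dt) * [p*0.000000 + (1-p)*0.000000] = 0.000000
  V(3,3) = exp(-r*dt) * [p*0.000000 + (1-p)*0.000000] = 0.000000
  V(2,0) = exp(-r*dt) * [p*14.280985 + (1-p)*3.845556] = 8.839571
  V(2,1) = exp(-r*dt) * [p*3.845556 + (1-p)*0.000000] = 1.856721
  V(2,2) = exp(-r*dt) * [p*0.000000 + (1-p)*0.000000] = 0.000000
  V(1,0) = exp(-r*dt) * [p*8.839571 + (1-p)*1.856721] = 5.206739
  V(1,1) = exp(-r*dt) * [p*1.856721 + (1-p)*0.000000] = 0.896467
  V(0,0) = exp(-r*dt) * [p*5.206739 + (1-p)*0.896467] = 2.967203

Answer: Price = V(0,0) = 2.9672


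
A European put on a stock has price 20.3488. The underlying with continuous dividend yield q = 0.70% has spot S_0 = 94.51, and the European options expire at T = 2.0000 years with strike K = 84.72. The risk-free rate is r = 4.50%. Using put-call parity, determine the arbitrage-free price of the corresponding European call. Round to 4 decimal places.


Answer: Call price = 36.1166

Derivation:
Put-call parity: C - P = S_0 * exp(-qT) - K * exp(-rT).
S_0 * exp(-qT) = 94.5100 * 0.98609754 = 93.19607891
K * exp(-rT) = 84.7200 * 0.91393119 = 77.42825002
C = P + S*exp(-qT) - K*exp(-rT)
C = 20.3488 + 93.19607891 - 77.42825002 = 36.1166


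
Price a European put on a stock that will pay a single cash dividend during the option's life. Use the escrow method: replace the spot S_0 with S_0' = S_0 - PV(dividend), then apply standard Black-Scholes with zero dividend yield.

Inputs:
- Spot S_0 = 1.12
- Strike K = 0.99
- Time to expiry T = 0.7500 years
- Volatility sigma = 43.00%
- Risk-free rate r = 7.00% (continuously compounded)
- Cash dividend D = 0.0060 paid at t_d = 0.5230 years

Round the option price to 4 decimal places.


Answer: Price = 0.0797

Derivation:
PV(D) = D * exp(-r * t_d) = 0.0060 * 0.96405204 = 0.00578431
S_0' = S_0 - PV(D) = 1.1200 - 0.00578431 = 1.11421569
d1 = (ln(S_0'/K) + (r + sigma^2/2)*T) / (sigma*sqrt(T)) = 0.64458761
d2 = d1 - sigma*sqrt(T) = 0.27219668
exp(-rT) = 0.94885432
N(-d1) = 0.25959723; N(-d2) = 0.39273540
P = K * exp(-rT) * N(-d2) - S_0' * N(-d1) = 0.9900 * 0.94885432 * 0.39273540 - 1.11421569 * 0.25959723 = 0.0797


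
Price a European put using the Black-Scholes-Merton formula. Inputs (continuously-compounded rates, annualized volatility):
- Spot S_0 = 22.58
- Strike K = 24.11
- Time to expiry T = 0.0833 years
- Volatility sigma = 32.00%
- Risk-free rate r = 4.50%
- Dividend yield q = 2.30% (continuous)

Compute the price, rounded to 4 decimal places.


d1 = (ln(S/K) + (r - q + 0.5*sigma^2) * T) / (sigma * sqrt(T)) = -0.64385167
d2 = d1 - sigma * sqrt(T) = -0.73620924
exp(-rT) = 0.99625852; exp(-qT) = 0.99808593
P = K * exp(-rT) * N(-d2) - S_0 * exp(-qT) * N(-d1)
N(-d1) = 0.74016419; N(-d2) = 0.76919832
P = 24.1100 * 0.99625852 * 0.76919832 - 22.5800 * 0.99808593 * 0.74016419 = 1.7951

Answer: Price = 1.7951


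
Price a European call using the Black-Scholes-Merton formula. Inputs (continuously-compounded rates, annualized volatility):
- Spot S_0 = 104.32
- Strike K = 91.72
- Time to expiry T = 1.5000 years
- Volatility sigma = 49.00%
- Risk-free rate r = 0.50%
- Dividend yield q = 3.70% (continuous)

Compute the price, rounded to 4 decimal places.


d1 = (ln(S/K) + (r - q + 0.5*sigma^2) * T) / (sigma * sqrt(T)) = 0.43457221
d2 = d1 - sigma * sqrt(T) = -0.16555278
exp(-rT) = 0.99252805; exp(-qT) = 0.94601202
C = S_0 * exp(-qT) * N(d1) - K * exp(-rT) * N(d2)
N(d1) = 0.66806351; N(d2) = 0.43425446
C = 104.3200 * 0.94601202 * 0.66806351 - 91.7200 * 0.99252805 * 0.43425446 = 26.3976

Answer: Price = 26.3976


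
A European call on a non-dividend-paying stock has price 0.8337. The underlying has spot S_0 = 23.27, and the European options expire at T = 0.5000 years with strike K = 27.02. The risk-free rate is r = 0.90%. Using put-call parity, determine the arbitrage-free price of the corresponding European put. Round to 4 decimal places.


Put-call parity: C - P = S_0 * exp(-qT) - K * exp(-rT).
S_0 * exp(-qT) = 23.2700 * 1.00000000 = 23.27000000
K * exp(-rT) = 27.0200 * 0.99551011 = 26.89868317
P = C - S*exp(-qT) + K*exp(-rT)
P = 0.8337 - 23.27000000 + 26.89868317 = 4.4624

Answer: Put price = 4.4624


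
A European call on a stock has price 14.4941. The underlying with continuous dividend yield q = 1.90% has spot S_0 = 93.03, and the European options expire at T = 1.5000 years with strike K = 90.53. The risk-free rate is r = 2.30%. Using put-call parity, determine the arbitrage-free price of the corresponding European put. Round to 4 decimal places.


Put-call parity: C - P = S_0 * exp(-qT) - K * exp(-rT).
S_0 * exp(-qT) = 93.0300 * 0.97190229 = 90.41607042
K * exp(-rT) = 90.5300 * 0.96608834 = 87.45997739
P = C - S*exp(-qT) + K*exp(-rT)
P = 14.4941 - 90.41607042 + 87.45997739 = 11.5380

Answer: Put price = 11.5380


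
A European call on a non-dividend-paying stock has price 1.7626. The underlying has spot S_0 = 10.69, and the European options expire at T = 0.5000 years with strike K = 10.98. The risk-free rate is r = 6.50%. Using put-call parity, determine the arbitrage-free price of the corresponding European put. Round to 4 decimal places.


Answer: Put price = 1.7015

Derivation:
Put-call parity: C - P = S_0 * exp(-qT) - K * exp(-rT).
S_0 * exp(-qT) = 10.6900 * 1.00000000 = 10.69000000
K * exp(-rT) = 10.9800 * 0.96802245 = 10.62888650
P = C - S*exp(-qT) + K*exp(-rT)
P = 1.7626 - 10.69000000 + 10.62888650 = 1.7015


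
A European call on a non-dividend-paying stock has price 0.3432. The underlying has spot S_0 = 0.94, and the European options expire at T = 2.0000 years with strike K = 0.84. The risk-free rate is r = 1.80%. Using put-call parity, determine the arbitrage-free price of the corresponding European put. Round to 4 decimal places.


Answer: Put price = 0.2135

Derivation:
Put-call parity: C - P = S_0 * exp(-qT) - K * exp(-rT).
S_0 * exp(-qT) = 0.9400 * 1.00000000 = 0.94000000
K * exp(-rT) = 0.8400 * 0.96464029 = 0.81029785
P = C - S*exp(-qT) + K*exp(-rT)
P = 0.3432 - 0.94000000 + 0.81029785 = 0.2135


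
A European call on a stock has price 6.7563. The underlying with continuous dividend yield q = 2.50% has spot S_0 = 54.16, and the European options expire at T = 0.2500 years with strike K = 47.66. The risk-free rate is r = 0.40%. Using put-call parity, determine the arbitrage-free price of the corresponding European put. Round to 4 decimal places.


Answer: Put price = 0.5461

Derivation:
Put-call parity: C - P = S_0 * exp(-qT) - K * exp(-rT).
S_0 * exp(-qT) = 54.1600 * 0.99376949 = 53.82255561
K * exp(-rT) = 47.6600 * 0.99900050 = 47.61236382
P = C - S*exp(-qT) + K*exp(-rT)
P = 6.7563 - 53.82255561 + 47.61236382 = 0.5461


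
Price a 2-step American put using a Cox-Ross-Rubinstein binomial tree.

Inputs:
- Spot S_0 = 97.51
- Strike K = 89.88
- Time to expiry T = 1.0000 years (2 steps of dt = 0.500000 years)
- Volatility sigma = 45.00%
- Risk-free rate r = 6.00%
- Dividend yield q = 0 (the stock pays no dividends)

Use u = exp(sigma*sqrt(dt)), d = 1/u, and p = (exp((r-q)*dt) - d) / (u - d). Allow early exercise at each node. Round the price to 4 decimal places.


dt = T/N = 0.500000
u = exp(sigma*sqrt(dt)) = 1.374648; d = 1/u = 0.727459
p = (exp((r-q)*dt) - d) / (u - d) = 0.468172
Discount per step: exp(-r*dt) = 0.970446
Stock lattice S(k, i) with i counting down-moves:
  k=0: S(0,0) = 97.5100
  k=1: S(1,0) = 134.0420; S(1,1) = 70.9345
  k=2: S(2,0) = 184.2606; S(2,1) = 97.5100; S(2,2) = 51.6019
Terminal payoffs V(N, i) = max(K - S_T, 0):
  V(2,0) = 0.000000; V(2,1) = 0.000000; V(2,2) = 38.278082
Backward induction: V(k, i) = exp(-r*dt) * [p * V(k+1, i) + (1-p) * V(k+1, i+1)]; then take max(V_cont, immediate exercise) for American.
  V(1,0) = exp(-r*dt) * [p*0.000000 + (1-p)*0.000000] = 0.000000; exercise = 0.000000; V(1,0) = max -> 0.000000
  V(1,1) = exp(-r*dt) * [p*0.000000 + (1-p)*38.278082] = 19.755723; exercise = 18.945502; V(1,1) = max -> 19.755723
  V(0,0) = exp(-r*dt) * [p*0.000000 + (1-p)*19.755723] = 10.196137; exercise = 0.000000; V(0,0) = max -> 10.196137

Answer: Price = V(0,0) = 10.1961


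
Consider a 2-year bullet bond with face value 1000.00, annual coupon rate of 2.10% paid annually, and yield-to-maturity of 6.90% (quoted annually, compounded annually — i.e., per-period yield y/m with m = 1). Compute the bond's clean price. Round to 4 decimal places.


Answer: Price = 913.0947

Derivation:
Coupon per period c = face * coupon_rate / m = 21.000000
Periods per year m = 1; per-period yield y/m = 0.069000
Number of cashflows N = 2
Cashflows (t years, CF_t, discount factor 1/(1+y/m)^(m*t), PV):
  t = 1.0000: CF_t = 21.000000, DF = 0.935454, PV = 19.644528
  t = 2.0000: CF_t = 1021.000000, DF = 0.875074, PV = 893.450161
Price P = sum_t PV_t = 913.094689


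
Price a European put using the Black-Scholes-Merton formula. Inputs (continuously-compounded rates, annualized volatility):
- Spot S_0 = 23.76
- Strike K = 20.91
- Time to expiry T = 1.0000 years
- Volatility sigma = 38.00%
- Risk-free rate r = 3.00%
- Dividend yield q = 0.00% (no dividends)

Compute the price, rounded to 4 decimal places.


Answer: Price = 1.8631

Derivation:
d1 = (ln(S/K) + (r - q + 0.5*sigma^2) * T) / (sigma * sqrt(T)) = 0.60519995
d2 = d1 - sigma * sqrt(T) = 0.22519995
exp(-rT) = 0.97044553; exp(-qT) = 1.00000000
P = K * exp(-rT) * N(-d2) - S_0 * exp(-qT) * N(-d1)
N(-d1) = 0.27252307; N(-d2) = 0.41091186
P = 20.9100 * 0.97044553 * 0.41091186 - 23.7600 * 1.00000000 * 0.27252307 = 1.8631


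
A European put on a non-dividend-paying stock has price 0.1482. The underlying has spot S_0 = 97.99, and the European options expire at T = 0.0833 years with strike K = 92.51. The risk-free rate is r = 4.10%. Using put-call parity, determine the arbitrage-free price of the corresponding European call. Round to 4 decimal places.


Put-call parity: C - P = S_0 * exp(-qT) - K * exp(-rT).
S_0 * exp(-qT) = 97.9900 * 1.00000000 = 97.99000000
K * exp(-rT) = 92.5100 * 0.99659053 = 92.19458951
C = P + S*exp(-qT) - K*exp(-rT)
C = 0.1482 + 97.99000000 - 92.19458951 = 5.9436

Answer: Call price = 5.9436


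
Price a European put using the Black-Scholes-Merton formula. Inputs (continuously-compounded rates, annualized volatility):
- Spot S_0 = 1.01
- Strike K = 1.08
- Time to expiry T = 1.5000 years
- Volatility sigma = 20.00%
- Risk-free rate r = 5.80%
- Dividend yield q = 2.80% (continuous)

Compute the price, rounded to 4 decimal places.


Answer: Price = 0.1066

Derivation:
d1 = (ln(S/K) + (r - q + 0.5*sigma^2) * T) / (sigma * sqrt(T)) = 0.03261614
d2 = d1 - sigma * sqrt(T) = -0.21233284
exp(-rT) = 0.91667710; exp(-qT) = 0.95886978
P = K * exp(-rT) * N(-d2) - S_0 * exp(-qT) * N(-d1)
N(-d1) = 0.48699035; N(-d2) = 0.58407631
P = 1.0800 * 0.91667710 * 0.58407631 - 1.0100 * 0.95886978 * 0.48699035 = 0.1066


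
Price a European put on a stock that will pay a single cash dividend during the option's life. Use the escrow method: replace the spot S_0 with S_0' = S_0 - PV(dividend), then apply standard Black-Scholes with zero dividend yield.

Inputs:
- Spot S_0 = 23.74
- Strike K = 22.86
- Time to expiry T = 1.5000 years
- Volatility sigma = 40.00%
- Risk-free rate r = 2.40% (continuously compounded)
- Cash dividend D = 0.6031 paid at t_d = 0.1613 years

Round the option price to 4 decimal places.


Answer: Price = 3.8492

Derivation:
PV(D) = D * exp(-r * t_d) = 0.6031 * 0.99613628 = 0.60076979
S_0' = S_0 - PV(D) = 23.7400 - 0.60076979 = 23.13923021
d1 = (ln(S_0'/K) + (r + sigma^2/2)*T) / (sigma*sqrt(T)) = 0.34321596
d2 = d1 - sigma*sqrt(T) = -0.14668199
exp(-rT) = 0.96464029
N(-d1) = 0.36571800; N(-d2) = 0.55830848
P = K * exp(-rT) * N(-d2) - S_0' * N(-d1) = 22.8600 * 0.96464029 * 0.55830848 - 23.13923021 * 0.36571800 = 3.8492


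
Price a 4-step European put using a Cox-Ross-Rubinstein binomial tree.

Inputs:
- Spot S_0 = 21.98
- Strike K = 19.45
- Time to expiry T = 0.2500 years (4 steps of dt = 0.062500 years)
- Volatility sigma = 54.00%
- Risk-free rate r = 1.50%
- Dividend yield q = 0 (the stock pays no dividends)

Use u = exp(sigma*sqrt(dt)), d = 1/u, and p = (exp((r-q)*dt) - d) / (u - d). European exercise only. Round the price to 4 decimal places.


dt = T/N = 0.062500
u = exp(sigma*sqrt(dt)) = 1.144537; d = 1/u = 0.873716
p = (exp((r-q)*dt) - d) / (u - d) = 0.469764
Discount per step: exp(-r*dt) = 0.999063
Stock lattice S(k, i) with i counting down-moves:
  k=0: S(0,0) = 21.9800
  k=1: S(1,0) = 25.1569; S(1,1) = 19.2043
  k=2: S(2,0) = 28.7930; S(2,1) = 21.9800; S(2,2) = 16.7791
  k=3: S(3,0) = 32.9547; S(3,1) = 25.1569; S(3,2) = 19.2043; S(3,3) = 14.6602
  k=4: S(4,0) = 37.7178; S(4,1) = 28.7930; S(4,2) = 21.9800; S(4,3) = 16.7791; S(4,4) = 12.8088
Terminal payoffs V(N, i) = max(K - S_T, 0):
  V(4,0) = 0.000000; V(4,1) = 0.000000; V(4,2) = 0.000000; V(4,3) = 2.670919; V(4,4) = 6.641193
Backward induction: V(k, i) = exp(-r*dt) * [p * V(k+1, i) + (1-p) * V(k+1, i+1)].
  V(3,0) = exp(-r*dt) * [p*0.000000 + (1-p)*0.000000] = 0.000000
  V(3,1) = exp(-r*dt) * [p*0.000000 + (1-p)*0.000000] = 0.000000
  V(3,2) = exp(-r*dt) * [p*0.000000 + (1-p)*2.670919] = 1.414889
  V(3,3) = exp(-r*dt) * [p*2.670919 + (1-p)*6.641193] = 4.771624
  V(2,0) = exp(-r*dt) * [p*0.000000 + (1-p)*0.000000] = 0.000000
  V(2,1) = exp(-r*dt) * [p*0.000000 + (1-p)*1.414889] = 0.749521
  V(2,2) = exp(-r*dt) * [p*1.414889 + (1-p)*4.771624] = 3.191755
  V(1,0) = exp(-r*dt) * [p*0.000000 + (1-p)*0.749521] = 0.397050
  V(1,1) = exp(-r*dt) * [p*0.749521 + (1-p)*3.191755] = 2.042565
  V(0,0) = exp(-r*dt) * [p*0.397050 + (1-p)*2.042565] = 1.268371

Answer: Price = V(0,0) = 1.2684


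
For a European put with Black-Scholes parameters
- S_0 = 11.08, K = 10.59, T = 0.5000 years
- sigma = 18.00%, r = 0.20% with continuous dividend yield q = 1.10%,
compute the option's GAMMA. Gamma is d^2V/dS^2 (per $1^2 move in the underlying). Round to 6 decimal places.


Answer: Gamma = 0.261374

Derivation:
d1 = 0.3836566682; d2 = 0.2563774475
phi(d1) = 0.3706360287; exp(-qT) = 0.9945150973; exp(-rT) = 0.9990004998
Gamma = exp(-qT) * phi(d1) / (S * sigma * sqrt(T)) = 0.9945150973 * 0.3706360287 / (11.0800 * 0.1800 * 0.7071067812) = 0.261374


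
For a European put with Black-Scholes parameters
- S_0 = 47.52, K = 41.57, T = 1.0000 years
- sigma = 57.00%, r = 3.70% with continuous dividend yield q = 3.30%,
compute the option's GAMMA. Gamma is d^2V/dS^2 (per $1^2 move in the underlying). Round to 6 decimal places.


d1 = 0.5267051259; d2 = -0.0432948741
phi(d1) = 0.3472717452; exp(-qT) = 0.9675385596; exp(-rT) = 0.9636761353
Gamma = exp(-qT) * phi(d1) / (S * sigma * sqrt(T)) = 0.9675385596 * 0.3472717452 / (47.5200 * 0.5700 * 1.0000000000) = 0.012405

Answer: Gamma = 0.012405


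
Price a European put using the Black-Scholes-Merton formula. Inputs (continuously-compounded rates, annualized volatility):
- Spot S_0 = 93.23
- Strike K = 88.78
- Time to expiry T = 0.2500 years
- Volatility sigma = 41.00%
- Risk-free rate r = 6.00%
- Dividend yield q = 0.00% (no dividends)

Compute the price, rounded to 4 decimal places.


Answer: Price = 4.8440

Derivation:
d1 = (ln(S/K) + (r - q + 0.5*sigma^2) * T) / (sigma * sqrt(T)) = 0.41424712
d2 = d1 - sigma * sqrt(T) = 0.20924712
exp(-rT) = 0.98511194; exp(-qT) = 1.00000000
P = K * exp(-rT) * N(-d2) - S_0 * exp(-qT) * N(-d1)
N(-d1) = 0.33934657; N(-d2) = 0.41712767
P = 88.7800 * 0.98511194 * 0.41712767 - 93.2300 * 1.00000000 * 0.33934657 = 4.8440


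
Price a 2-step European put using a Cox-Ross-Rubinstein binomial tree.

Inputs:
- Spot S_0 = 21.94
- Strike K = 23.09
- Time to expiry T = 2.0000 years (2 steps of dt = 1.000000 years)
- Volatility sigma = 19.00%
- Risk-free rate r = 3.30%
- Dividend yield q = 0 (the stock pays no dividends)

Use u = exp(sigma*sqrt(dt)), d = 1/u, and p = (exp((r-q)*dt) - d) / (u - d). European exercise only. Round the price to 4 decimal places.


dt = T/N = 1.000000
u = exp(sigma*sqrt(dt)) = 1.209250; d = 1/u = 0.826959
p = (exp((r-q)*dt) - d) / (u - d) = 0.540404
Discount per step: exp(-r*dt) = 0.967539
Stock lattice S(k, i) with i counting down-moves:
  k=0: S(0,0) = 21.9400
  k=1: S(1,0) = 26.5309; S(1,1) = 18.1435
  k=2: S(2,0) = 32.0825; S(2,1) = 21.9400; S(2,2) = 15.0039
Terminal payoffs V(N, i) = max(K - S_T, 0):
  V(2,0) = 0.000000; V(2,1) = 1.150000; V(2,2) = 8.086081
Backward induction: V(k, i) = exp(-r*dt) * [p * V(k+1, i) + (1-p) * V(k+1, i+1)].
  V(1,0) = exp(-r*dt) * [p*0.000000 + (1-p)*1.150000] = 0.511378
  V(1,1) = exp(-r*dt) * [p*1.150000 + (1-p)*8.086081] = 4.196982
  V(0,0) = exp(-r*dt) * [p*0.511378 + (1-p)*4.196982] = 2.133680

Answer: Price = V(0,0) = 2.1337


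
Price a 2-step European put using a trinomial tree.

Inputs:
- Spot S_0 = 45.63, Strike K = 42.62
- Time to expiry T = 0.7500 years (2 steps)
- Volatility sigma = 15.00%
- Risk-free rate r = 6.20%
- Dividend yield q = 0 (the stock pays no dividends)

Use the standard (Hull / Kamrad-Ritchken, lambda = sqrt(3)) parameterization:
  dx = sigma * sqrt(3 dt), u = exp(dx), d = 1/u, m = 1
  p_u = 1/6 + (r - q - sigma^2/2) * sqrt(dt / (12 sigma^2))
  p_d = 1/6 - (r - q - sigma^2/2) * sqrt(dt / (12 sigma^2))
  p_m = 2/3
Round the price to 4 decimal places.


Answer: Price = V(0,0) = 0.6062

Derivation:
dt = T/N = 0.375000; dx = sigma*sqrt(3*dt) = 0.159099
u = exp(dx) = 1.172454; d = 1/u = 0.852912
p_u = 0.226476, p_m = 0.666667, p_d = 0.106857
Discount per step: exp(-r*dt) = 0.977018
Stock lattice S(k, j) with j the centered position index:
  k=0: S(0,+0) = 45.6300
  k=1: S(1,-1) = 38.9184; S(1,+0) = 45.6300; S(1,+1) = 53.4991
  k=2: S(2,-2) = 33.1939; S(2,-1) = 38.9184; S(2,+0) = 45.6300; S(2,+1) = 53.4991; S(2,+2) = 62.7252
Terminal payoffs V(N, j) = max(K - S_T, 0):
  V(2,-2) = 9.426060; V(2,-1) = 3.701630; V(2,+0) = 0.000000; V(2,+1) = 0.000000; V(2,+2) = 0.000000
Backward induction: V(k, j) = exp(-r*dt) * [p_u * V(k+1, j+1) + p_m * V(k+1, j) + p_d * V(k+1, j-1)]
  V(1,-1) = exp(-r*dt) * [p_u*0.000000 + p_m*3.701630 + p_d*9.426060] = 3.395134
  V(1,+0) = exp(-r*dt) * [p_u*0.000000 + p_m*0.000000 + p_d*3.701630] = 0.386456
  V(1,+1) = exp(-r*dt) * [p_u*0.000000 + p_m*0.000000 + p_d*0.000000] = 0.000000
  V(0,+0) = exp(-r*dt) * [p_u*0.000000 + p_m*0.386456 + p_d*3.395134] = 0.606173


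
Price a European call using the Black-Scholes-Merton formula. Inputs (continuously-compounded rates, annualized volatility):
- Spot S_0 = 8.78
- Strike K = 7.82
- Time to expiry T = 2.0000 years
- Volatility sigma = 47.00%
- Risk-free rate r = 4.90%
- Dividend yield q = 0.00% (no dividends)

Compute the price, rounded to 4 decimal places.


Answer: Price = 3.0127

Derivation:
d1 = (ln(S/K) + (r - q + 0.5*sigma^2) * T) / (sigma * sqrt(T)) = 0.65398629
d2 = d1 - sigma * sqrt(T) = -0.01069408
exp(-rT) = 0.90664890; exp(-qT) = 1.00000000
C = S_0 * exp(-qT) * N(d1) - K * exp(-rT) * N(d2)
N(d1) = 0.74343968; N(d2) = 0.49573376
C = 8.7800 * 1.00000000 * 0.74343968 - 7.8200 * 0.90664890 * 0.49573376 = 3.0127


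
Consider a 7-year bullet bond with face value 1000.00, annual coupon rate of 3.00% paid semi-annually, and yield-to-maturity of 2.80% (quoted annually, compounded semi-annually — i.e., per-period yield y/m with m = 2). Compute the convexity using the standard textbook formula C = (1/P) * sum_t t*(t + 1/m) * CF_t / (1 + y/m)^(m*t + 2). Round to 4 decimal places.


Coupon per period c = face * coupon_rate / m = 15.000000
Periods per year m = 2; per-period yield y/m = 0.014000
Number of cashflows N = 14
Cashflows (t years, CF_t, discount factor 1/(1+y/m)^(m*t), PV):
  t = 0.5000: CF_t = 15.000000, DF = 0.986193, PV = 14.792899
  t = 1.0000: CF_t = 15.000000, DF = 0.972577, PV = 14.588658
  t = 1.5000: CF_t = 15.000000, DF = 0.959149, PV = 14.387237
  t = 2.0000: CF_t = 15.000000, DF = 0.945906, PV = 14.188597
  t = 2.5000: CF_t = 15.000000, DF = 0.932847, PV = 13.992699
  t = 3.0000: CF_t = 15.000000, DF = 0.919967, PV = 13.799506
  t = 3.5000: CF_t = 15.000000, DF = 0.907265, PV = 13.608980
  t = 4.0000: CF_t = 15.000000, DF = 0.894739, PV = 13.421085
  t = 4.5000: CF_t = 15.000000, DF = 0.882386, PV = 13.235784
  t = 5.0000: CF_t = 15.000000, DF = 0.870203, PV = 13.053041
  t = 5.5000: CF_t = 15.000000, DF = 0.858188, PV = 12.872822
  t = 6.0000: CF_t = 15.000000, DF = 0.846339, PV = 12.695090
  t = 6.5000: CF_t = 15.000000, DF = 0.834654, PV = 12.519813
  t = 7.0000: CF_t = 1015.000000, DF = 0.823130, PV = 835.477334
Price P = sum_t PV_t = 1012.633544
Convexity numerator sum_t t*(t + 1/m) * CF_t / (1+y/m)^(m*t + 2):
  t = 0.5000: term = 7.193618
  t = 1.0000: term = 21.282895
  t = 1.5000: term = 41.978096
  t = 2.0000: term = 68.997528
  t = 2.5000: term = 102.067350
  t = 3.0000: term = 140.921390
  t = 3.5000: term = 185.300973
  t = 4.0000: term = 234.954742
  t = 4.5000: term = 289.638488
  t = 5.0000: term = 349.114987
  t = 5.5000: term = 413.153831
  t = 6.0000: term = 481.531271
  t = 6.5000: term = 554.030062
  t = 7.0000: term = 42659.726394
Convexity = (1/P) * sum = 45549.891626 / 1012.633544 = 44.981614

Answer: Convexity = 44.9816


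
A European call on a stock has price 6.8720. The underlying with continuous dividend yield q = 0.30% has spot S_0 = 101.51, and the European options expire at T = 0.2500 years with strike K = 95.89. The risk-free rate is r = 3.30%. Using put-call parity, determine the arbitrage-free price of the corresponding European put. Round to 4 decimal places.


Put-call parity: C - P = S_0 * exp(-qT) - K * exp(-rT).
S_0 * exp(-qT) = 101.5100 * 0.99925028 = 101.43389604
K * exp(-rT) = 95.8900 * 0.99178394 = 95.10216180
P = C - S*exp(-qT) + K*exp(-rT)
P = 6.8720 - 101.43389604 + 95.10216180 = 0.5403

Answer: Put price = 0.5403


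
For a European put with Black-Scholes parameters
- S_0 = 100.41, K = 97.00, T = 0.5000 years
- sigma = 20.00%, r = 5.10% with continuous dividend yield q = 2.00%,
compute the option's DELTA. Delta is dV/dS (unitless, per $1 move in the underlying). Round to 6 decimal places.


d1 = 0.4246234585; d2 = 0.2832021022
phi(d1) = 0.3645501782; exp(-qT) = 0.9900498337; exp(-rT) = 0.9748223790
N(-d1) = 0.3355555947
Delta = -exp(-qT) * N(-d1) = -0.9900498337 * 0.3355555947 = -0.332217

Answer: Delta = -0.332217


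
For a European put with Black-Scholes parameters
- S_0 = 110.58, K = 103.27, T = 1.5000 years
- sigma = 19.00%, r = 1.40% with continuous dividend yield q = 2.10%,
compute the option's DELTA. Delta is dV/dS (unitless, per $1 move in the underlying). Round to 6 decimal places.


Answer: Delta = -0.346420

Derivation:
d1 = 0.3651343627; d2 = 0.1324328371
phi(d1) = 0.3732151990; exp(-qT) = 0.9689909565; exp(-rT) = 0.9792189646
N(-d1) = 0.3575055557
Delta = -exp(-qT) * N(-d1) = -0.9689909565 * 0.3575055557 = -0.346420


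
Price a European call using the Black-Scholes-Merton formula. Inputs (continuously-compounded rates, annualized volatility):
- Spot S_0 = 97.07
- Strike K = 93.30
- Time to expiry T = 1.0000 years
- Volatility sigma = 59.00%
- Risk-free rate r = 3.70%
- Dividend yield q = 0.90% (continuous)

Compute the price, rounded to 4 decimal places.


Answer: Price = 24.8716

Derivation:
d1 = (ln(S/K) + (r - q + 0.5*sigma^2) * T) / (sigma * sqrt(T)) = 0.40959705
d2 = d1 - sigma * sqrt(T) = -0.18040295
exp(-rT) = 0.96367614; exp(-qT) = 0.99104038
C = S_0 * exp(-qT) * N(d1) - K * exp(-rT) * N(d2)
N(d1) = 0.65894922; N(d2) = 0.42841812
C = 97.0700 * 0.99104038 * 0.65894922 - 93.3000 * 0.96367614 * 0.42841812 = 24.8716


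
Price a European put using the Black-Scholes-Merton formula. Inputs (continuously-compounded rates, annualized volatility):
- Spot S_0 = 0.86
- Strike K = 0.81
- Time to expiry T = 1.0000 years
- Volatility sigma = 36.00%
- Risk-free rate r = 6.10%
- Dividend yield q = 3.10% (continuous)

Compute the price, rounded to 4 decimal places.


Answer: Price = 0.0816

Derivation:
d1 = (ln(S/K) + (r - q + 0.5*sigma^2) * T) / (sigma * sqrt(T)) = 0.42971706
d2 = d1 - sigma * sqrt(T) = 0.06971706
exp(-rT) = 0.94082324; exp(-qT) = 0.96947557
P = K * exp(-rT) * N(-d2) - S_0 * exp(-qT) * N(-d1)
N(-d1) = 0.33370074; N(-d2) = 0.47220943
P = 0.8100 * 0.94082324 * 0.47220943 - 0.8600 * 0.96947557 * 0.33370074 = 0.0816


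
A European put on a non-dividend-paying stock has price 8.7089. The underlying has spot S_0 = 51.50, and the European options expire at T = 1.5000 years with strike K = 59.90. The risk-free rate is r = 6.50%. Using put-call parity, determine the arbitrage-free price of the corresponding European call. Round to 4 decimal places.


Answer: Call price = 5.8735

Derivation:
Put-call parity: C - P = S_0 * exp(-qT) - K * exp(-rT).
S_0 * exp(-qT) = 51.5000 * 1.00000000 = 51.50000000
K * exp(-rT) = 59.9000 * 0.90710234 = 54.33543026
C = P + S*exp(-qT) - K*exp(-rT)
C = 8.7089 + 51.50000000 - 54.33543026 = 5.8735


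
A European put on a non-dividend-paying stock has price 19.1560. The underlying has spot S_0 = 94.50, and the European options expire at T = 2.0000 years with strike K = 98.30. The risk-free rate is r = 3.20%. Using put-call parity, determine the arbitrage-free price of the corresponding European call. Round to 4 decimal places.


Answer: Call price = 21.4501

Derivation:
Put-call parity: C - P = S_0 * exp(-qT) - K * exp(-rT).
S_0 * exp(-qT) = 94.5000 * 1.00000000 = 94.50000000
K * exp(-rT) = 98.3000 * 0.93800500 = 92.20589145
C = P + S*exp(-qT) - K*exp(-rT)
C = 19.1560 + 94.50000000 - 92.20589145 = 21.4501


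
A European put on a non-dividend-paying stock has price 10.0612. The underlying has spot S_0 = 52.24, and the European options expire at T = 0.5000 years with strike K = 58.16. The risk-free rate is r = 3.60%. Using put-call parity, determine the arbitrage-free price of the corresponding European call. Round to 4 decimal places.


Put-call parity: C - P = S_0 * exp(-qT) - K * exp(-rT).
S_0 * exp(-qT) = 52.2400 * 1.00000000 = 52.24000000
K * exp(-rT) = 58.1600 * 0.98216103 = 57.12248564
C = P + S*exp(-qT) - K*exp(-rT)
C = 10.0612 + 52.24000000 - 57.12248564 = 5.1787

Answer: Call price = 5.1787


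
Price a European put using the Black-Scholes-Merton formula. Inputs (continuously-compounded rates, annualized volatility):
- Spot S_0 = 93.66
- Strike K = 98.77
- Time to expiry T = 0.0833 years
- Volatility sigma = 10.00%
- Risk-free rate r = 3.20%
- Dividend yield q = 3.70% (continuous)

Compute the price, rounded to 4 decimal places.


Answer: Price = 5.1697

Derivation:
d1 = (ln(S/K) + (r - q + 0.5*sigma^2) * T) / (sigma * sqrt(T)) = -1.84059285
d2 = d1 - sigma * sqrt(T) = -1.86945459
exp(-rT) = 0.99733795; exp(-qT) = 0.99692264
P = K * exp(-rT) * N(-d2) - S_0 * exp(-qT) * N(-d1)
N(-d1) = 0.96715938; N(-d2) = 0.96922020
P = 98.7700 * 0.99733795 * 0.96922020 - 93.6600 * 0.99692264 * 0.96715938 = 5.1697


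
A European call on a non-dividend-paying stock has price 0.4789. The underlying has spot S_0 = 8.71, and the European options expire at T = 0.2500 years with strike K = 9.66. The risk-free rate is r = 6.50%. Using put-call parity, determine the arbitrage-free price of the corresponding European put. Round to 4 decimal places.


Answer: Put price = 1.2732

Derivation:
Put-call parity: C - P = S_0 * exp(-qT) - K * exp(-rT).
S_0 * exp(-qT) = 8.7100 * 1.00000000 = 8.71000000
K * exp(-rT) = 9.6600 * 0.98388132 = 9.50429354
P = C - S*exp(-qT) + K*exp(-rT)
P = 0.4789 - 8.71000000 + 9.50429354 = 1.2732


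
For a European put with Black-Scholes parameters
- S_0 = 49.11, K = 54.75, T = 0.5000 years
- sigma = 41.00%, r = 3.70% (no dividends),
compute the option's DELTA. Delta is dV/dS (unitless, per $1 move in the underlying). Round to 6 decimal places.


d1 = -0.1662207591; d2 = -0.4561345394
phi(d1) = 0.3934689177; exp(-qT) = 1.0000000000; exp(-rT) = 0.9816700746
N(-d1) = 0.5660083884
Delta = -exp(-qT) * N(-d1) = -1.0000000000 * 0.5660083884 = -0.566008

Answer: Delta = -0.566008


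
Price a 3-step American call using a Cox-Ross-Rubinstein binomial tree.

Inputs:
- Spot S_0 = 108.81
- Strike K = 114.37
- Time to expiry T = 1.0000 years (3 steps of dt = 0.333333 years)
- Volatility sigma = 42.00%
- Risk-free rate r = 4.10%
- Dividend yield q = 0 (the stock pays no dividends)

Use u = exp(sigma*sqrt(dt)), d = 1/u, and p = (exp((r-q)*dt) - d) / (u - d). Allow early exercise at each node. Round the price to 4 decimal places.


Answer: Price = V(0,0) = 19.0381

Derivation:
dt = T/N = 0.333333
u = exp(sigma*sqrt(dt)) = 1.274415; d = 1/u = 0.784674
p = (exp((r-q)*dt) - d) / (u - d) = 0.467771
Discount per step: exp(-r*dt) = 0.986426
Stock lattice S(k, i) with i counting down-moves:
  k=0: S(0,0) = 108.8100
  k=1: S(1,0) = 138.6691; S(1,1) = 85.3804
  k=2: S(2,0) = 176.7219; S(2,1) = 108.8100; S(2,2) = 66.9957
  k=3: S(3,0) = 225.2170; S(3,1) = 138.6691; S(3,2) = 85.3804; S(3,3) = 52.5698
Terminal payoffs V(N, i) = max(S_T - K, 0):
  V(3,0) = 110.847045; V(3,1) = 24.299077; V(3,2) = 0.000000; V(3,3) = 0.000000
Backward induction: V(k, i) = exp(-r*dt) * [p * V(k+1, i) + (1-p) * V(k+1, i+1)]; then take max(V_cont, immediate exercise) for American.
  V(2,0) = exp(-r*dt) * [p*110.847045 + (1-p)*24.299077] = 63.904352; exercise = 62.351928; V(2,0) = max -> 63.904352
  V(2,1) = exp(-r*dt) * [p*24.299077 + (1-p)*0.000000] = 11.212120; exercise = 0.000000; V(2,1) = max -> 11.212120
  V(2,2) = exp(-r*dt) * [p*0.000000 + (1-p)*0.000000] = 0.000000; exercise = 0.000000; V(2,2) = max -> 0.000000
  V(1,0) = exp(-r*dt) * [p*63.904352 + (1-p)*11.212120] = 35.373265; exercise = 24.299077; V(1,0) = max -> 35.373265
  V(1,1) = exp(-r*dt) * [p*11.212120 + (1-p)*0.000000] = 5.173514; exercise = 0.000000; V(1,1) = max -> 5.173514
  V(0,0) = exp(-r*dt) * [p*35.373265 + (1-p)*5.173514] = 19.038108; exercise = 0.000000; V(0,0) = max -> 19.038108
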